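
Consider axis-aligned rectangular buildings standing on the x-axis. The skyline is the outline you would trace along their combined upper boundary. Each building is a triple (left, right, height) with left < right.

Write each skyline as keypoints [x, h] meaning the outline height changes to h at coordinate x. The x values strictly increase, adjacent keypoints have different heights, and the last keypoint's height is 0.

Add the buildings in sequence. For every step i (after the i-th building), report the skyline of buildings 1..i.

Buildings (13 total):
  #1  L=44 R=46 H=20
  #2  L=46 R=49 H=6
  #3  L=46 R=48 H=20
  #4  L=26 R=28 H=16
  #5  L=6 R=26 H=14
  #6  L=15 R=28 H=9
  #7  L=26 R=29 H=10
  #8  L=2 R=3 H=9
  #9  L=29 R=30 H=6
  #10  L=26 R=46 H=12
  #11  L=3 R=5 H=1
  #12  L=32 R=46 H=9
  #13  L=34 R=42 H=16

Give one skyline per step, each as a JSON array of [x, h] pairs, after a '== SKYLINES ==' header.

== SKYLINES ==
[[44,20],[46,0]]
[[44,20],[46,6],[49,0]]
[[44,20],[48,6],[49,0]]
[[26,16],[28,0],[44,20],[48,6],[49,0]]
[[6,14],[26,16],[28,0],[44,20],[48,6],[49,0]]
[[6,14],[26,16],[28,0],[44,20],[48,6],[49,0]]
[[6,14],[26,16],[28,10],[29,0],[44,20],[48,6],[49,0]]
[[2,9],[3,0],[6,14],[26,16],[28,10],[29,0],[44,20],[48,6],[49,0]]
[[2,9],[3,0],[6,14],[26,16],[28,10],[29,6],[30,0],[44,20],[48,6],[49,0]]
[[2,9],[3,0],[6,14],[26,16],[28,12],[44,20],[48,6],[49,0]]
[[2,9],[3,1],[5,0],[6,14],[26,16],[28,12],[44,20],[48,6],[49,0]]
[[2,9],[3,1],[5,0],[6,14],[26,16],[28,12],[44,20],[48,6],[49,0]]
[[2,9],[3,1],[5,0],[6,14],[26,16],[28,12],[34,16],[42,12],[44,20],[48,6],[49,0]]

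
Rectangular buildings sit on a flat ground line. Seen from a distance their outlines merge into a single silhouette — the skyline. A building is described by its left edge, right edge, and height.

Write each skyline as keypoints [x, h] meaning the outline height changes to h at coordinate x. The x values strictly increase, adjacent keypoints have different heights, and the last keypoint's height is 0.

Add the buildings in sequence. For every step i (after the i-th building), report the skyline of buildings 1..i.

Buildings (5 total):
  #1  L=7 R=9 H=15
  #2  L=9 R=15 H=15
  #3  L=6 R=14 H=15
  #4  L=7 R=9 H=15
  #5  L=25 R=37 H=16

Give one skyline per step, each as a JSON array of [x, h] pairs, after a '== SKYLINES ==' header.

== SKYLINES ==
[[7,15],[9,0]]
[[7,15],[15,0]]
[[6,15],[15,0]]
[[6,15],[15,0]]
[[6,15],[15,0],[25,16],[37,0]]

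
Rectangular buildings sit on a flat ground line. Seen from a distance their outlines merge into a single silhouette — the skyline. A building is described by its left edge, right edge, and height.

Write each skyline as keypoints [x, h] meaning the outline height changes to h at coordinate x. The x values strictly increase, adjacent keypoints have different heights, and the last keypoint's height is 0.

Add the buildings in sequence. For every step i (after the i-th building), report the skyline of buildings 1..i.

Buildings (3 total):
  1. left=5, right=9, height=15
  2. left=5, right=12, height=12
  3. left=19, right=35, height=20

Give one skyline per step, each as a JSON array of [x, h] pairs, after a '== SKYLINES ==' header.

== SKYLINES ==
[[5,15],[9,0]]
[[5,15],[9,12],[12,0]]
[[5,15],[9,12],[12,0],[19,20],[35,0]]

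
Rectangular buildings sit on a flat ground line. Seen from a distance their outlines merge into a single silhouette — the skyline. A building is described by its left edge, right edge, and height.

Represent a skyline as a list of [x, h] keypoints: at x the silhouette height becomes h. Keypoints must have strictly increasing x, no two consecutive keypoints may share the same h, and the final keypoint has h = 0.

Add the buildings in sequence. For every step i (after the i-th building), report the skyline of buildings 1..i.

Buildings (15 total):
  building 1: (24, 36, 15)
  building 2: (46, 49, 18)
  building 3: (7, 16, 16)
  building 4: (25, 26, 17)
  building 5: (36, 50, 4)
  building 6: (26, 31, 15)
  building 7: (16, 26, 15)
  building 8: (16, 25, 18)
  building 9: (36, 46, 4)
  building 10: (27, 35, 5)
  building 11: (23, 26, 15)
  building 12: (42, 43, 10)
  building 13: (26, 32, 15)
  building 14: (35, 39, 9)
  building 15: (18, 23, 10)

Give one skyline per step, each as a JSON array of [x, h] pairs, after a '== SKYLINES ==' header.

== SKYLINES ==
[[24,15],[36,0]]
[[24,15],[36,0],[46,18],[49,0]]
[[7,16],[16,0],[24,15],[36,0],[46,18],[49,0]]
[[7,16],[16,0],[24,15],[25,17],[26,15],[36,0],[46,18],[49,0]]
[[7,16],[16,0],[24,15],[25,17],[26,15],[36,4],[46,18],[49,4],[50,0]]
[[7,16],[16,0],[24,15],[25,17],[26,15],[36,4],[46,18],[49,4],[50,0]]
[[7,16],[16,15],[25,17],[26,15],[36,4],[46,18],[49,4],[50,0]]
[[7,16],[16,18],[25,17],[26,15],[36,4],[46,18],[49,4],[50,0]]
[[7,16],[16,18],[25,17],[26,15],[36,4],[46,18],[49,4],[50,0]]
[[7,16],[16,18],[25,17],[26,15],[36,4],[46,18],[49,4],[50,0]]
[[7,16],[16,18],[25,17],[26,15],[36,4],[46,18],[49,4],[50,0]]
[[7,16],[16,18],[25,17],[26,15],[36,4],[42,10],[43,4],[46,18],[49,4],[50,0]]
[[7,16],[16,18],[25,17],[26,15],[36,4],[42,10],[43,4],[46,18],[49,4],[50,0]]
[[7,16],[16,18],[25,17],[26,15],[36,9],[39,4],[42,10],[43,4],[46,18],[49,4],[50,0]]
[[7,16],[16,18],[25,17],[26,15],[36,9],[39,4],[42,10],[43,4],[46,18],[49,4],[50,0]]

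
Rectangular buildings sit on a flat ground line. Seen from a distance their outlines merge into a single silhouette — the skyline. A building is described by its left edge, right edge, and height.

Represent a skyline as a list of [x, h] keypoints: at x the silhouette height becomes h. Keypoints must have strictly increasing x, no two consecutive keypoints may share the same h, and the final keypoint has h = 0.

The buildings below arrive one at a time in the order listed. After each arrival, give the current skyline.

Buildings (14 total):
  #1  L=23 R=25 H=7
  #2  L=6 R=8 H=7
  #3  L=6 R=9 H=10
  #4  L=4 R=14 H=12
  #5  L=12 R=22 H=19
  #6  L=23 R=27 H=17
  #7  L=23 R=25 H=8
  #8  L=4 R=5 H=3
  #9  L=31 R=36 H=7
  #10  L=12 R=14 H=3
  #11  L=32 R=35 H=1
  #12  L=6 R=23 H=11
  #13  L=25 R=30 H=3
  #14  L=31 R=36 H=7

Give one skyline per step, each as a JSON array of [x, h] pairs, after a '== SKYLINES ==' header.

== SKYLINES ==
[[23,7],[25,0]]
[[6,7],[8,0],[23,7],[25,0]]
[[6,10],[9,0],[23,7],[25,0]]
[[4,12],[14,0],[23,7],[25,0]]
[[4,12],[12,19],[22,0],[23,7],[25,0]]
[[4,12],[12,19],[22,0],[23,17],[27,0]]
[[4,12],[12,19],[22,0],[23,17],[27,0]]
[[4,12],[12,19],[22,0],[23,17],[27,0]]
[[4,12],[12,19],[22,0],[23,17],[27,0],[31,7],[36,0]]
[[4,12],[12,19],[22,0],[23,17],[27,0],[31,7],[36,0]]
[[4,12],[12,19],[22,0],[23,17],[27,0],[31,7],[36,0]]
[[4,12],[12,19],[22,11],[23,17],[27,0],[31,7],[36,0]]
[[4,12],[12,19],[22,11],[23,17],[27,3],[30,0],[31,7],[36,0]]
[[4,12],[12,19],[22,11],[23,17],[27,3],[30,0],[31,7],[36,0]]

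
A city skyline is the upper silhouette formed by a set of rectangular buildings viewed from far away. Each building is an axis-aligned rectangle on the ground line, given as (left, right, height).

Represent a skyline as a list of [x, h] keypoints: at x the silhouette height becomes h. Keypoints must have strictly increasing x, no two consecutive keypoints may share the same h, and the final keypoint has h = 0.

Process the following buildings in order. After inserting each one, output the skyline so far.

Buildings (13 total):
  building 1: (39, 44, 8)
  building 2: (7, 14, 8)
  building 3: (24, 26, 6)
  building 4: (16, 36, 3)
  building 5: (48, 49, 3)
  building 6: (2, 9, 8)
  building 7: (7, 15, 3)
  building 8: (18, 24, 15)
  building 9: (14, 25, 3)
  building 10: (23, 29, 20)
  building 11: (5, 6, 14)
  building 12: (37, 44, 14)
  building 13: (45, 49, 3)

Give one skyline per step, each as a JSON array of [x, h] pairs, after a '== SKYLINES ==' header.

== SKYLINES ==
[[39,8],[44,0]]
[[7,8],[14,0],[39,8],[44,0]]
[[7,8],[14,0],[24,6],[26,0],[39,8],[44,0]]
[[7,8],[14,0],[16,3],[24,6],[26,3],[36,0],[39,8],[44,0]]
[[7,8],[14,0],[16,3],[24,6],[26,3],[36,0],[39,8],[44,0],[48,3],[49,0]]
[[2,8],[14,0],[16,3],[24,6],[26,3],[36,0],[39,8],[44,0],[48,3],[49,0]]
[[2,8],[14,3],[15,0],[16,3],[24,6],[26,3],[36,0],[39,8],[44,0],[48,3],[49,0]]
[[2,8],[14,3],[15,0],[16,3],[18,15],[24,6],[26,3],[36,0],[39,8],[44,0],[48,3],[49,0]]
[[2,8],[14,3],[18,15],[24,6],[26,3],[36,0],[39,8],[44,0],[48,3],[49,0]]
[[2,8],[14,3],[18,15],[23,20],[29,3],[36,0],[39,8],[44,0],[48,3],[49,0]]
[[2,8],[5,14],[6,8],[14,3],[18,15],[23,20],[29,3],[36,0],[39,8],[44,0],[48,3],[49,0]]
[[2,8],[5,14],[6,8],[14,3],[18,15],[23,20],[29,3],[36,0],[37,14],[44,0],[48,3],[49,0]]
[[2,8],[5,14],[6,8],[14,3],[18,15],[23,20],[29,3],[36,0],[37,14],[44,0],[45,3],[49,0]]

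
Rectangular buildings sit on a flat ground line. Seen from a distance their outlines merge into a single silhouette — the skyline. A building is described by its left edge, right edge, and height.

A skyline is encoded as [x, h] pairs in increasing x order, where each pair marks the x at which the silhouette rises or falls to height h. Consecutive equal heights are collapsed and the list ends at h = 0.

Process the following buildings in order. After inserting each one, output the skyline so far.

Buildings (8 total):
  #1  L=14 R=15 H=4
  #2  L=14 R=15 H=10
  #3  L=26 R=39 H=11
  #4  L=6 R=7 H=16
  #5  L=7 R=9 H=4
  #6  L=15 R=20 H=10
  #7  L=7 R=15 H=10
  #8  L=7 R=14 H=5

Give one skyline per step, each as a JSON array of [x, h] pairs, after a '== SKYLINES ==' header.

== SKYLINES ==
[[14,4],[15,0]]
[[14,10],[15,0]]
[[14,10],[15,0],[26,11],[39,0]]
[[6,16],[7,0],[14,10],[15,0],[26,11],[39,0]]
[[6,16],[7,4],[9,0],[14,10],[15,0],[26,11],[39,0]]
[[6,16],[7,4],[9,0],[14,10],[20,0],[26,11],[39,0]]
[[6,16],[7,10],[20,0],[26,11],[39,0]]
[[6,16],[7,10],[20,0],[26,11],[39,0]]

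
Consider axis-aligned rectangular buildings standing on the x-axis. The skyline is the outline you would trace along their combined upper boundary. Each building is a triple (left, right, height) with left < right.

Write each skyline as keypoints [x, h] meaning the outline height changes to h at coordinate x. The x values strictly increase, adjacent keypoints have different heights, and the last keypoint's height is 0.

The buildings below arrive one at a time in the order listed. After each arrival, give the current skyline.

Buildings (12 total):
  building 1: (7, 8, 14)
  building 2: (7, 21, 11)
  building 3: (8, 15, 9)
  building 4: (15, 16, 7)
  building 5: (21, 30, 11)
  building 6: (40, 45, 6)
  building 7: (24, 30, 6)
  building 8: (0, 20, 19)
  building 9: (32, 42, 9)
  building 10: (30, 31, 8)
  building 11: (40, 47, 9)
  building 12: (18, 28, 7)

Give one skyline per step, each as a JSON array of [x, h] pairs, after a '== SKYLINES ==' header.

== SKYLINES ==
[[7,14],[8,0]]
[[7,14],[8,11],[21,0]]
[[7,14],[8,11],[21,0]]
[[7,14],[8,11],[21,0]]
[[7,14],[8,11],[30,0]]
[[7,14],[8,11],[30,0],[40,6],[45,0]]
[[7,14],[8,11],[30,0],[40,6],[45,0]]
[[0,19],[20,11],[30,0],[40,6],[45,0]]
[[0,19],[20,11],[30,0],[32,9],[42,6],[45,0]]
[[0,19],[20,11],[30,8],[31,0],[32,9],[42,6],[45,0]]
[[0,19],[20,11],[30,8],[31,0],[32,9],[47,0]]
[[0,19],[20,11],[30,8],[31,0],[32,9],[47,0]]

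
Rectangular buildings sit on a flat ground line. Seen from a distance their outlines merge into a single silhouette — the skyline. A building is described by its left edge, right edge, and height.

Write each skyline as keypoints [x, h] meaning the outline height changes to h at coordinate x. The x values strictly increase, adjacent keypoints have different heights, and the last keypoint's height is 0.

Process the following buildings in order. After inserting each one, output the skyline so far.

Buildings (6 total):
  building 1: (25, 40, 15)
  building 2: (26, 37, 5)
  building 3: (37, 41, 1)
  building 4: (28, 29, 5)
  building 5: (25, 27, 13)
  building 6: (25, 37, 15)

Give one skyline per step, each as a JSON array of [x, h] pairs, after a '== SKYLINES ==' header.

== SKYLINES ==
[[25,15],[40,0]]
[[25,15],[40,0]]
[[25,15],[40,1],[41,0]]
[[25,15],[40,1],[41,0]]
[[25,15],[40,1],[41,0]]
[[25,15],[40,1],[41,0]]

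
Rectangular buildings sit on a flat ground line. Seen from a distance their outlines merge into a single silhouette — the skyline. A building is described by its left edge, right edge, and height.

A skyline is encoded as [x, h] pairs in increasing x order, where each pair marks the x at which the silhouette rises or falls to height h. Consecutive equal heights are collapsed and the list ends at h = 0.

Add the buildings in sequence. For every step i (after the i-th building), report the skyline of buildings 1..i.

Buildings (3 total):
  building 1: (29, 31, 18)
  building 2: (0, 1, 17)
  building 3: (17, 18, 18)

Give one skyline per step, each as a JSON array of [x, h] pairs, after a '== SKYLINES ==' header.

== SKYLINES ==
[[29,18],[31,0]]
[[0,17],[1,0],[29,18],[31,0]]
[[0,17],[1,0],[17,18],[18,0],[29,18],[31,0]]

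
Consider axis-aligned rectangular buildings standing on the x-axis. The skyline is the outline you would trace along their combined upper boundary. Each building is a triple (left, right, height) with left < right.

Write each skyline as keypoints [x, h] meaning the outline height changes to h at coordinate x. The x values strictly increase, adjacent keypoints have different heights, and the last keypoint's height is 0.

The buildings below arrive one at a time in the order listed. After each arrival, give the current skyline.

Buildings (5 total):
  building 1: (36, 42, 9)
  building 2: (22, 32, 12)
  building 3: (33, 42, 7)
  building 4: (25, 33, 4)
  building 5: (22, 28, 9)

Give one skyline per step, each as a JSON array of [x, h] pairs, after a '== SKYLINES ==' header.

== SKYLINES ==
[[36,9],[42,0]]
[[22,12],[32,0],[36,9],[42,0]]
[[22,12],[32,0],[33,7],[36,9],[42,0]]
[[22,12],[32,4],[33,7],[36,9],[42,0]]
[[22,12],[32,4],[33,7],[36,9],[42,0]]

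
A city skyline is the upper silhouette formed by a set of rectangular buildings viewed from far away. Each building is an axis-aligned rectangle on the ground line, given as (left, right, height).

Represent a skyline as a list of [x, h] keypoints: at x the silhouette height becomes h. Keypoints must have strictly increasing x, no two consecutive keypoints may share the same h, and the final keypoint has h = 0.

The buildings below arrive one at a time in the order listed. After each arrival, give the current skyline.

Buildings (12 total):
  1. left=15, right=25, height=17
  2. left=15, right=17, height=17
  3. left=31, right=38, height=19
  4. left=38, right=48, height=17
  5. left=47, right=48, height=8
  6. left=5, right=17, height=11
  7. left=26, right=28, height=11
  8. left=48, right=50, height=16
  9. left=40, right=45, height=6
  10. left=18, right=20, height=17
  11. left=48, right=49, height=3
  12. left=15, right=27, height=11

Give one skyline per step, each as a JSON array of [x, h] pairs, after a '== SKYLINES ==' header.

== SKYLINES ==
[[15,17],[25,0]]
[[15,17],[25,0]]
[[15,17],[25,0],[31,19],[38,0]]
[[15,17],[25,0],[31,19],[38,17],[48,0]]
[[15,17],[25,0],[31,19],[38,17],[48,0]]
[[5,11],[15,17],[25,0],[31,19],[38,17],[48,0]]
[[5,11],[15,17],[25,0],[26,11],[28,0],[31,19],[38,17],[48,0]]
[[5,11],[15,17],[25,0],[26,11],[28,0],[31,19],[38,17],[48,16],[50,0]]
[[5,11],[15,17],[25,0],[26,11],[28,0],[31,19],[38,17],[48,16],[50,0]]
[[5,11],[15,17],[25,0],[26,11],[28,0],[31,19],[38,17],[48,16],[50,0]]
[[5,11],[15,17],[25,0],[26,11],[28,0],[31,19],[38,17],[48,16],[50,0]]
[[5,11],[15,17],[25,11],[28,0],[31,19],[38,17],[48,16],[50,0]]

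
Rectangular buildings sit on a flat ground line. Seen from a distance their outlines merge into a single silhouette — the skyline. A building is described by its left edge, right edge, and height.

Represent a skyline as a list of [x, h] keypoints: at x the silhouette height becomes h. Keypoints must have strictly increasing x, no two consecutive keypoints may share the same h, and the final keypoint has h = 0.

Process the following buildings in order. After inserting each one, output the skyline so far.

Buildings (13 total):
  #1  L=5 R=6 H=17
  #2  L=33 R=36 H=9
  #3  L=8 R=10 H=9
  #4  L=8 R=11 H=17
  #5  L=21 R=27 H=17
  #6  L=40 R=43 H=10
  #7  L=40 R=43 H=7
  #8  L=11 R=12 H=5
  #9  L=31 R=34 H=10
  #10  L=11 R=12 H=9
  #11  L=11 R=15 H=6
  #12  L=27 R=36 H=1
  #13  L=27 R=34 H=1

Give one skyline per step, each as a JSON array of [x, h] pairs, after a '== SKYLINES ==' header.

== SKYLINES ==
[[5,17],[6,0]]
[[5,17],[6,0],[33,9],[36,0]]
[[5,17],[6,0],[8,9],[10,0],[33,9],[36,0]]
[[5,17],[6,0],[8,17],[11,0],[33,9],[36,0]]
[[5,17],[6,0],[8,17],[11,0],[21,17],[27,0],[33,9],[36,0]]
[[5,17],[6,0],[8,17],[11,0],[21,17],[27,0],[33,9],[36,0],[40,10],[43,0]]
[[5,17],[6,0],[8,17],[11,0],[21,17],[27,0],[33,9],[36,0],[40,10],[43,0]]
[[5,17],[6,0],[8,17],[11,5],[12,0],[21,17],[27,0],[33,9],[36,0],[40,10],[43,0]]
[[5,17],[6,0],[8,17],[11,5],[12,0],[21,17],[27,0],[31,10],[34,9],[36,0],[40,10],[43,0]]
[[5,17],[6,0],[8,17],[11,9],[12,0],[21,17],[27,0],[31,10],[34,9],[36,0],[40,10],[43,0]]
[[5,17],[6,0],[8,17],[11,9],[12,6],[15,0],[21,17],[27,0],[31,10],[34,9],[36,0],[40,10],[43,0]]
[[5,17],[6,0],[8,17],[11,9],[12,6],[15,0],[21,17],[27,1],[31,10],[34,9],[36,0],[40,10],[43,0]]
[[5,17],[6,0],[8,17],[11,9],[12,6],[15,0],[21,17],[27,1],[31,10],[34,9],[36,0],[40,10],[43,0]]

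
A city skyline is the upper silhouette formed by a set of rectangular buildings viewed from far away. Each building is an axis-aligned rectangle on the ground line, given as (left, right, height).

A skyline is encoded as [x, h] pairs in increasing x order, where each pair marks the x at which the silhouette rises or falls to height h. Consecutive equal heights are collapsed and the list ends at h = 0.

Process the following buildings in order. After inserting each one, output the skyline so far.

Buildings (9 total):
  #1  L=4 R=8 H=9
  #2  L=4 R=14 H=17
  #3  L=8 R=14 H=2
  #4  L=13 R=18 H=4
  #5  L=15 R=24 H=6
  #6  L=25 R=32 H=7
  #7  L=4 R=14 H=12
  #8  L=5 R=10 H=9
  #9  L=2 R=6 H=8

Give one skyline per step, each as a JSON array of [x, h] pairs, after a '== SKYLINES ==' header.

== SKYLINES ==
[[4,9],[8,0]]
[[4,17],[14,0]]
[[4,17],[14,0]]
[[4,17],[14,4],[18,0]]
[[4,17],[14,4],[15,6],[24,0]]
[[4,17],[14,4],[15,6],[24,0],[25,7],[32,0]]
[[4,17],[14,4],[15,6],[24,0],[25,7],[32,0]]
[[4,17],[14,4],[15,6],[24,0],[25,7],[32,0]]
[[2,8],[4,17],[14,4],[15,6],[24,0],[25,7],[32,0]]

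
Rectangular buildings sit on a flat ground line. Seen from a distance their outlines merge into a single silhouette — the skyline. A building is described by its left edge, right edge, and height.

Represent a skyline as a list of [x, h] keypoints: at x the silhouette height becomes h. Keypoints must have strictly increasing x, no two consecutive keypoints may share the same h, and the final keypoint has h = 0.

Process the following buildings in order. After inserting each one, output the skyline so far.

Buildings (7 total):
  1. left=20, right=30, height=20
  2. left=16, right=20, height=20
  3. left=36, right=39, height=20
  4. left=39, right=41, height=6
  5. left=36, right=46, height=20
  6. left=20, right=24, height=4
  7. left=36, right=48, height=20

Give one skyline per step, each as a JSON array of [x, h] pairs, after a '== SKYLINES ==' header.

== SKYLINES ==
[[20,20],[30,0]]
[[16,20],[30,0]]
[[16,20],[30,0],[36,20],[39,0]]
[[16,20],[30,0],[36,20],[39,6],[41,0]]
[[16,20],[30,0],[36,20],[46,0]]
[[16,20],[30,0],[36,20],[46,0]]
[[16,20],[30,0],[36,20],[48,0]]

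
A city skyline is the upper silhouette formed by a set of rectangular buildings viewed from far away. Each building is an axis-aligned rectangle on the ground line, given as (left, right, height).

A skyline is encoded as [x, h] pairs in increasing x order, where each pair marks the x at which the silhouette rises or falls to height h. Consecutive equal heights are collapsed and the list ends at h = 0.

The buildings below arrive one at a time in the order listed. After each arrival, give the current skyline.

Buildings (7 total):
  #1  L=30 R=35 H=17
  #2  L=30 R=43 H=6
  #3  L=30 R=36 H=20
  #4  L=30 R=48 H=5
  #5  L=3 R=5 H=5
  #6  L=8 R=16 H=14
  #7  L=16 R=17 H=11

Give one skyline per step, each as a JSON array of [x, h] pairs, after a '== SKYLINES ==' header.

== SKYLINES ==
[[30,17],[35,0]]
[[30,17],[35,6],[43,0]]
[[30,20],[36,6],[43,0]]
[[30,20],[36,6],[43,5],[48,0]]
[[3,5],[5,0],[30,20],[36,6],[43,5],[48,0]]
[[3,5],[5,0],[8,14],[16,0],[30,20],[36,6],[43,5],[48,0]]
[[3,5],[5,0],[8,14],[16,11],[17,0],[30,20],[36,6],[43,5],[48,0]]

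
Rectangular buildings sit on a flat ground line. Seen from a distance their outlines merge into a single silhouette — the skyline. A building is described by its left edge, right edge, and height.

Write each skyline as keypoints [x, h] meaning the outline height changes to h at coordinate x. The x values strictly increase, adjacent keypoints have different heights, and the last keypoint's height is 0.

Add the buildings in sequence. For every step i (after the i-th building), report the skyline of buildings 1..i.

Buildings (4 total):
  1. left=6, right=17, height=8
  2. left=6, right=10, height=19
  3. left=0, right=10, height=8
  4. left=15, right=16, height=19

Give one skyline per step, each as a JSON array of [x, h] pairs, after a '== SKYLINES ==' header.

== SKYLINES ==
[[6,8],[17,0]]
[[6,19],[10,8],[17,0]]
[[0,8],[6,19],[10,8],[17,0]]
[[0,8],[6,19],[10,8],[15,19],[16,8],[17,0]]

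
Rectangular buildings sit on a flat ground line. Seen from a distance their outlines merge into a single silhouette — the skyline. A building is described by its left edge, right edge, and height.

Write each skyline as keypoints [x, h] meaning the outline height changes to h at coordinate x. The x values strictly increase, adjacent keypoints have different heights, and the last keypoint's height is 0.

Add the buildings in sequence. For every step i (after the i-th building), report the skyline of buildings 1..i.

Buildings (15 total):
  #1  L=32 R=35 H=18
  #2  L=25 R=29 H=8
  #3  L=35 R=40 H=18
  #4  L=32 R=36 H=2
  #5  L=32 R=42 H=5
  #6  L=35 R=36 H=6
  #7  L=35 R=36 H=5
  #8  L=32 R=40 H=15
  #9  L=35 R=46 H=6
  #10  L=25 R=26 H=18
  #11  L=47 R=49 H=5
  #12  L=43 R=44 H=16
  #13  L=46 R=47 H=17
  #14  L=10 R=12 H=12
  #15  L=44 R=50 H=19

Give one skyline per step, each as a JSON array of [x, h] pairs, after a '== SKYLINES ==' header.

== SKYLINES ==
[[32,18],[35,0]]
[[25,8],[29,0],[32,18],[35,0]]
[[25,8],[29,0],[32,18],[40,0]]
[[25,8],[29,0],[32,18],[40,0]]
[[25,8],[29,0],[32,18],[40,5],[42,0]]
[[25,8],[29,0],[32,18],[40,5],[42,0]]
[[25,8],[29,0],[32,18],[40,5],[42,0]]
[[25,8],[29,0],[32,18],[40,5],[42,0]]
[[25,8],[29,0],[32,18],[40,6],[46,0]]
[[25,18],[26,8],[29,0],[32,18],[40,6],[46,0]]
[[25,18],[26,8],[29,0],[32,18],[40,6],[46,0],[47,5],[49,0]]
[[25,18],[26,8],[29,0],[32,18],[40,6],[43,16],[44,6],[46,0],[47,5],[49,0]]
[[25,18],[26,8],[29,0],[32,18],[40,6],[43,16],[44,6],[46,17],[47,5],[49,0]]
[[10,12],[12,0],[25,18],[26,8],[29,0],[32,18],[40,6],[43,16],[44,6],[46,17],[47,5],[49,0]]
[[10,12],[12,0],[25,18],[26,8],[29,0],[32,18],[40,6],[43,16],[44,19],[50,0]]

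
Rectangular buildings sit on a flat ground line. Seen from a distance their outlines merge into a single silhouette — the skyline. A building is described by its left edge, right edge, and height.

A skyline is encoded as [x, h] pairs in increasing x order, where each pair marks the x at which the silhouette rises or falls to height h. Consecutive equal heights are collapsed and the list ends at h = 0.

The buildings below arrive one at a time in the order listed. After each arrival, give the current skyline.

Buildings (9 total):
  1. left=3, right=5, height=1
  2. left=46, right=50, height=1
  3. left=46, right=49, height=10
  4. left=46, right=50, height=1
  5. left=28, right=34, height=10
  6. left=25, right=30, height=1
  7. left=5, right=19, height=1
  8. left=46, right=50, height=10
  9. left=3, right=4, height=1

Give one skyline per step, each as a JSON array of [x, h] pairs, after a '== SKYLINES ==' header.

== SKYLINES ==
[[3,1],[5,0]]
[[3,1],[5,0],[46,1],[50,0]]
[[3,1],[5,0],[46,10],[49,1],[50,0]]
[[3,1],[5,0],[46,10],[49,1],[50,0]]
[[3,1],[5,0],[28,10],[34,0],[46,10],[49,1],[50,0]]
[[3,1],[5,0],[25,1],[28,10],[34,0],[46,10],[49,1],[50,0]]
[[3,1],[19,0],[25,1],[28,10],[34,0],[46,10],[49,1],[50,0]]
[[3,1],[19,0],[25,1],[28,10],[34,0],[46,10],[50,0]]
[[3,1],[19,0],[25,1],[28,10],[34,0],[46,10],[50,0]]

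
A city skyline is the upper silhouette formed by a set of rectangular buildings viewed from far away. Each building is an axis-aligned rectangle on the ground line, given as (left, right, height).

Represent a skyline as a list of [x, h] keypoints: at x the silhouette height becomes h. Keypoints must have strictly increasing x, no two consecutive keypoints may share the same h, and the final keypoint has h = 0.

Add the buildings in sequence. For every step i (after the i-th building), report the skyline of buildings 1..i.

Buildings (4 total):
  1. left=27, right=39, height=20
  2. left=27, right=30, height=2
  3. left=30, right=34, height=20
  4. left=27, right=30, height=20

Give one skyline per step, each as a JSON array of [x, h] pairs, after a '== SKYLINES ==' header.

== SKYLINES ==
[[27,20],[39,0]]
[[27,20],[39,0]]
[[27,20],[39,0]]
[[27,20],[39,0]]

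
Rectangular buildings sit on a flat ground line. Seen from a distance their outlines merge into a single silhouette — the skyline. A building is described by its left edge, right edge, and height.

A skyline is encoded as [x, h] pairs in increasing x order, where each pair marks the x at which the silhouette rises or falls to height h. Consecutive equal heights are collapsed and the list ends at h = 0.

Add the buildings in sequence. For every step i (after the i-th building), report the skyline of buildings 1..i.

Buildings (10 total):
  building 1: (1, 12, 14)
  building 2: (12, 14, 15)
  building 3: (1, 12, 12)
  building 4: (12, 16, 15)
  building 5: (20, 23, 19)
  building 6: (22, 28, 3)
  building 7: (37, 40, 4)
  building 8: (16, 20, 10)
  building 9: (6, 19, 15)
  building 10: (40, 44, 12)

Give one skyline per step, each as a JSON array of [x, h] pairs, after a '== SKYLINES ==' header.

== SKYLINES ==
[[1,14],[12,0]]
[[1,14],[12,15],[14,0]]
[[1,14],[12,15],[14,0]]
[[1,14],[12,15],[16,0]]
[[1,14],[12,15],[16,0],[20,19],[23,0]]
[[1,14],[12,15],[16,0],[20,19],[23,3],[28,0]]
[[1,14],[12,15],[16,0],[20,19],[23,3],[28,0],[37,4],[40,0]]
[[1,14],[12,15],[16,10],[20,19],[23,3],[28,0],[37,4],[40,0]]
[[1,14],[6,15],[19,10],[20,19],[23,3],[28,0],[37,4],[40,0]]
[[1,14],[6,15],[19,10],[20,19],[23,3],[28,0],[37,4],[40,12],[44,0]]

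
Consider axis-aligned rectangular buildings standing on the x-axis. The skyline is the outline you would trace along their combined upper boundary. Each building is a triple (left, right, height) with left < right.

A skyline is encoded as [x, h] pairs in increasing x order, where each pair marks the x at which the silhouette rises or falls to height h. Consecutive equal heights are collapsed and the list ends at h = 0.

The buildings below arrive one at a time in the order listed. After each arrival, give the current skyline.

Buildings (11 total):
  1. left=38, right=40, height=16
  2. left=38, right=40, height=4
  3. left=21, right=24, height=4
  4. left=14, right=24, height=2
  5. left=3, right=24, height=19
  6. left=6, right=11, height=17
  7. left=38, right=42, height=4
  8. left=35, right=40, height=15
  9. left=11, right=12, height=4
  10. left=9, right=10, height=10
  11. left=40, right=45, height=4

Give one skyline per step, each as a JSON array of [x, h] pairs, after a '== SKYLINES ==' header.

== SKYLINES ==
[[38,16],[40,0]]
[[38,16],[40,0]]
[[21,4],[24,0],[38,16],[40,0]]
[[14,2],[21,4],[24,0],[38,16],[40,0]]
[[3,19],[24,0],[38,16],[40,0]]
[[3,19],[24,0],[38,16],[40,0]]
[[3,19],[24,0],[38,16],[40,4],[42,0]]
[[3,19],[24,0],[35,15],[38,16],[40,4],[42,0]]
[[3,19],[24,0],[35,15],[38,16],[40,4],[42,0]]
[[3,19],[24,0],[35,15],[38,16],[40,4],[42,0]]
[[3,19],[24,0],[35,15],[38,16],[40,4],[45,0]]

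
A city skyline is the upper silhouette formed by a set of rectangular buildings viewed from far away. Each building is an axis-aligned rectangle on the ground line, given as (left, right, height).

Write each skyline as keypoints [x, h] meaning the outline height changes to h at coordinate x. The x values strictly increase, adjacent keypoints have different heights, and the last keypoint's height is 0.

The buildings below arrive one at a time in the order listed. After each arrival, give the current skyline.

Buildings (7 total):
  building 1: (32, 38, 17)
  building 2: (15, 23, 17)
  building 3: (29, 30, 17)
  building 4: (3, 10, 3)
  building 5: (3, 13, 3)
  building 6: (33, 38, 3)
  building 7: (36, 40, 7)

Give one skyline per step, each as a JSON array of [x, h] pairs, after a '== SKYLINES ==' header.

== SKYLINES ==
[[32,17],[38,0]]
[[15,17],[23,0],[32,17],[38,0]]
[[15,17],[23,0],[29,17],[30,0],[32,17],[38,0]]
[[3,3],[10,0],[15,17],[23,0],[29,17],[30,0],[32,17],[38,0]]
[[3,3],[13,0],[15,17],[23,0],[29,17],[30,0],[32,17],[38,0]]
[[3,3],[13,0],[15,17],[23,0],[29,17],[30,0],[32,17],[38,0]]
[[3,3],[13,0],[15,17],[23,0],[29,17],[30,0],[32,17],[38,7],[40,0]]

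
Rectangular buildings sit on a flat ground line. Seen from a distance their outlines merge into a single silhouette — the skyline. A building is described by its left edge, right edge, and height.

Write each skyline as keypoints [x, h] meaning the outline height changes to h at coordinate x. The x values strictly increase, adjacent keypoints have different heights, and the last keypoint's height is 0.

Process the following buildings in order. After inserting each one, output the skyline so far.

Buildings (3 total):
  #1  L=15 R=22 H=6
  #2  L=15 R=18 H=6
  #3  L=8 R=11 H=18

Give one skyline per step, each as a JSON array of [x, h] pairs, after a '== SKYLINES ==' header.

== SKYLINES ==
[[15,6],[22,0]]
[[15,6],[22,0]]
[[8,18],[11,0],[15,6],[22,0]]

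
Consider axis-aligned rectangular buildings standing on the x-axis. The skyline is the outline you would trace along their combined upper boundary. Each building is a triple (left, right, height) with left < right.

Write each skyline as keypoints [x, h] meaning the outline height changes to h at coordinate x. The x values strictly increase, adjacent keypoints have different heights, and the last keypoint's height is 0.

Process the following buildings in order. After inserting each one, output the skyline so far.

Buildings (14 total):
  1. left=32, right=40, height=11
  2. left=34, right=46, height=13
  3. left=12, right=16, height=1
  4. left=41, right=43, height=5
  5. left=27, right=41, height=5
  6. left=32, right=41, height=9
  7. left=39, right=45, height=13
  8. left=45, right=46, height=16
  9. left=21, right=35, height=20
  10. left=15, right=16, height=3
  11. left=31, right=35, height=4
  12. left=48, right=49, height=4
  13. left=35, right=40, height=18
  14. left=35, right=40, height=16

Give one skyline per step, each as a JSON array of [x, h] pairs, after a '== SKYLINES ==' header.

== SKYLINES ==
[[32,11],[40,0]]
[[32,11],[34,13],[46,0]]
[[12,1],[16,0],[32,11],[34,13],[46,0]]
[[12,1],[16,0],[32,11],[34,13],[46,0]]
[[12,1],[16,0],[27,5],[32,11],[34,13],[46,0]]
[[12,1],[16,0],[27,5],[32,11],[34,13],[46,0]]
[[12,1],[16,0],[27,5],[32,11],[34,13],[46,0]]
[[12,1],[16,0],[27,5],[32,11],[34,13],[45,16],[46,0]]
[[12,1],[16,0],[21,20],[35,13],[45,16],[46,0]]
[[12,1],[15,3],[16,0],[21,20],[35,13],[45,16],[46,0]]
[[12,1],[15,3],[16,0],[21,20],[35,13],[45,16],[46,0]]
[[12,1],[15,3],[16,0],[21,20],[35,13],[45,16],[46,0],[48,4],[49,0]]
[[12,1],[15,3],[16,0],[21,20],[35,18],[40,13],[45,16],[46,0],[48,4],[49,0]]
[[12,1],[15,3],[16,0],[21,20],[35,18],[40,13],[45,16],[46,0],[48,4],[49,0]]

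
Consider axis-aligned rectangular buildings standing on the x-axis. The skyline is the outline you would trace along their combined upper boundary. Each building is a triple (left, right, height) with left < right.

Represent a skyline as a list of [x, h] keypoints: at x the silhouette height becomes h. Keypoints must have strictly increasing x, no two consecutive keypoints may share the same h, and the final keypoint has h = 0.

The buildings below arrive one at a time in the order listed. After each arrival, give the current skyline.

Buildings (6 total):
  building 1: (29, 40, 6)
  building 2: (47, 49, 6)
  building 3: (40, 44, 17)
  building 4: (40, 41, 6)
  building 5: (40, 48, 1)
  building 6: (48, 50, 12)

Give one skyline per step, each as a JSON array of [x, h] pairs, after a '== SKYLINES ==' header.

== SKYLINES ==
[[29,6],[40,0]]
[[29,6],[40,0],[47,6],[49,0]]
[[29,6],[40,17],[44,0],[47,6],[49,0]]
[[29,6],[40,17],[44,0],[47,6],[49,0]]
[[29,6],[40,17],[44,1],[47,6],[49,0]]
[[29,6],[40,17],[44,1],[47,6],[48,12],[50,0]]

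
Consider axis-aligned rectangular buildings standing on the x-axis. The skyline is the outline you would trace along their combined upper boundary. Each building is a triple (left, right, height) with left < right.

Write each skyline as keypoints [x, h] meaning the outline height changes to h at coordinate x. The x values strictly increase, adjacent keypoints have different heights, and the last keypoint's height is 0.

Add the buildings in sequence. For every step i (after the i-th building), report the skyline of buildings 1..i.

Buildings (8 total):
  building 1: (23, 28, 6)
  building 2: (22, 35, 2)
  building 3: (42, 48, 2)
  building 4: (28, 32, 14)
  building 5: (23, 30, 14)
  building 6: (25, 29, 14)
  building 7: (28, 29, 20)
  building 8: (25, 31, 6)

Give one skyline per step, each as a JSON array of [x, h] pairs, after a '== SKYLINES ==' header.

== SKYLINES ==
[[23,6],[28,0]]
[[22,2],[23,6],[28,2],[35,0]]
[[22,2],[23,6],[28,2],[35,0],[42,2],[48,0]]
[[22,2],[23,6],[28,14],[32,2],[35,0],[42,2],[48,0]]
[[22,2],[23,14],[32,2],[35,0],[42,2],[48,0]]
[[22,2],[23,14],[32,2],[35,0],[42,2],[48,0]]
[[22,2],[23,14],[28,20],[29,14],[32,2],[35,0],[42,2],[48,0]]
[[22,2],[23,14],[28,20],[29,14],[32,2],[35,0],[42,2],[48,0]]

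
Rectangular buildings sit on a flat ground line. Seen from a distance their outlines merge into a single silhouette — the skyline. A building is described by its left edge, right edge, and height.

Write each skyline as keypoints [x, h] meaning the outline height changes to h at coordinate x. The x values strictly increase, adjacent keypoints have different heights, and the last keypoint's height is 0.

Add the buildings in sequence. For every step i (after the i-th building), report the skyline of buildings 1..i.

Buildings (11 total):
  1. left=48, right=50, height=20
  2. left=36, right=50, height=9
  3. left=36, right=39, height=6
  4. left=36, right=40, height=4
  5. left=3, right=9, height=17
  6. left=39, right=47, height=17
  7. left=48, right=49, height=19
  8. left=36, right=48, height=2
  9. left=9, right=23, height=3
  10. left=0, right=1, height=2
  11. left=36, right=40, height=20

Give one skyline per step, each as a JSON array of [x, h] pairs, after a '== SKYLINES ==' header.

== SKYLINES ==
[[48,20],[50,0]]
[[36,9],[48,20],[50,0]]
[[36,9],[48,20],[50,0]]
[[36,9],[48,20],[50,0]]
[[3,17],[9,0],[36,9],[48,20],[50,0]]
[[3,17],[9,0],[36,9],[39,17],[47,9],[48,20],[50,0]]
[[3,17],[9,0],[36,9],[39,17],[47,9],[48,20],[50,0]]
[[3,17],[9,0],[36,9],[39,17],[47,9],[48,20],[50,0]]
[[3,17],[9,3],[23,0],[36,9],[39,17],[47,9],[48,20],[50,0]]
[[0,2],[1,0],[3,17],[9,3],[23,0],[36,9],[39,17],[47,9],[48,20],[50,0]]
[[0,2],[1,0],[3,17],[9,3],[23,0],[36,20],[40,17],[47,9],[48,20],[50,0]]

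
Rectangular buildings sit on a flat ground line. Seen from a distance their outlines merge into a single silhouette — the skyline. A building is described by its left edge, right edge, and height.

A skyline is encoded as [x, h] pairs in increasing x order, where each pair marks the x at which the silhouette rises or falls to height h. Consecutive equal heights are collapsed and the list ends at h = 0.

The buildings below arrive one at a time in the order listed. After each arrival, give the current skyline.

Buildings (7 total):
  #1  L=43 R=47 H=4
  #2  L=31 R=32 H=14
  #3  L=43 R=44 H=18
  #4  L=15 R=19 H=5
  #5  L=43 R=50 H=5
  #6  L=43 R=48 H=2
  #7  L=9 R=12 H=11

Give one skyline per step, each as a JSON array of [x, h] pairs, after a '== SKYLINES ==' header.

== SKYLINES ==
[[43,4],[47,0]]
[[31,14],[32,0],[43,4],[47,0]]
[[31,14],[32,0],[43,18],[44,4],[47,0]]
[[15,5],[19,0],[31,14],[32,0],[43,18],[44,4],[47,0]]
[[15,5],[19,0],[31,14],[32,0],[43,18],[44,5],[50,0]]
[[15,5],[19,0],[31,14],[32,0],[43,18],[44,5],[50,0]]
[[9,11],[12,0],[15,5],[19,0],[31,14],[32,0],[43,18],[44,5],[50,0]]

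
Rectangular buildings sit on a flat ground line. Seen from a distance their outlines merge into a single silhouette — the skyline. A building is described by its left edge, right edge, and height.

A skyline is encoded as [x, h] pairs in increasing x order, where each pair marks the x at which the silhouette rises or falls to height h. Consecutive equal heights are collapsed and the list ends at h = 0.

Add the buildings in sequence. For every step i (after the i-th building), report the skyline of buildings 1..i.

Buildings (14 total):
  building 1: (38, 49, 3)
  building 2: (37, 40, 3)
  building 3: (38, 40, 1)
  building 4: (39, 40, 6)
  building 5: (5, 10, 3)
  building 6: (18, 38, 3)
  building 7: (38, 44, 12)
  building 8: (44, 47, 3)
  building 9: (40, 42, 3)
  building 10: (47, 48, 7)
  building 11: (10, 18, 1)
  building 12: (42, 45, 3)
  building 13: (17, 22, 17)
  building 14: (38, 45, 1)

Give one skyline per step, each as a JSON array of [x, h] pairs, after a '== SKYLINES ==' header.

== SKYLINES ==
[[38,3],[49,0]]
[[37,3],[49,0]]
[[37,3],[49,0]]
[[37,3],[39,6],[40,3],[49,0]]
[[5,3],[10,0],[37,3],[39,6],[40,3],[49,0]]
[[5,3],[10,0],[18,3],[39,6],[40,3],[49,0]]
[[5,3],[10,0],[18,3],[38,12],[44,3],[49,0]]
[[5,3],[10,0],[18,3],[38,12],[44,3],[49,0]]
[[5,3],[10,0],[18,3],[38,12],[44,3],[49,0]]
[[5,3],[10,0],[18,3],[38,12],[44,3],[47,7],[48,3],[49,0]]
[[5,3],[10,1],[18,3],[38,12],[44,3],[47,7],[48,3],[49,0]]
[[5,3],[10,1],[18,3],[38,12],[44,3],[47,7],[48,3],[49,0]]
[[5,3],[10,1],[17,17],[22,3],[38,12],[44,3],[47,7],[48,3],[49,0]]
[[5,3],[10,1],[17,17],[22,3],[38,12],[44,3],[47,7],[48,3],[49,0]]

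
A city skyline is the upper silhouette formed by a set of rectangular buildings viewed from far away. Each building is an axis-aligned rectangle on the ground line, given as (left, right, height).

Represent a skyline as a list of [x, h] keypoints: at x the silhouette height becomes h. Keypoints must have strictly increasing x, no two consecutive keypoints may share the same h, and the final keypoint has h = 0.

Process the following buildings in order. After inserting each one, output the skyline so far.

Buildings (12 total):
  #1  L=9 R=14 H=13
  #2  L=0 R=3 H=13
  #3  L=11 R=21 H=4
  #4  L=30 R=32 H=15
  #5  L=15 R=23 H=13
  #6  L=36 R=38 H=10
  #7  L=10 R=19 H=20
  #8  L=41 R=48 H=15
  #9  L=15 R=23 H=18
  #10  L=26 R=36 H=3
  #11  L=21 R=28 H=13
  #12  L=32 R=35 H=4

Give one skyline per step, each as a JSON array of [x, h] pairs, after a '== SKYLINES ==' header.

== SKYLINES ==
[[9,13],[14,0]]
[[0,13],[3,0],[9,13],[14,0]]
[[0,13],[3,0],[9,13],[14,4],[21,0]]
[[0,13],[3,0],[9,13],[14,4],[21,0],[30,15],[32,0]]
[[0,13],[3,0],[9,13],[14,4],[15,13],[23,0],[30,15],[32,0]]
[[0,13],[3,0],[9,13],[14,4],[15,13],[23,0],[30,15],[32,0],[36,10],[38,0]]
[[0,13],[3,0],[9,13],[10,20],[19,13],[23,0],[30,15],[32,0],[36,10],[38,0]]
[[0,13],[3,0],[9,13],[10,20],[19,13],[23,0],[30,15],[32,0],[36,10],[38,0],[41,15],[48,0]]
[[0,13],[3,0],[9,13],[10,20],[19,18],[23,0],[30,15],[32,0],[36,10],[38,0],[41,15],[48,0]]
[[0,13],[3,0],[9,13],[10,20],[19,18],[23,0],[26,3],[30,15],[32,3],[36,10],[38,0],[41,15],[48,0]]
[[0,13],[3,0],[9,13],[10,20],[19,18],[23,13],[28,3],[30,15],[32,3],[36,10],[38,0],[41,15],[48,0]]
[[0,13],[3,0],[9,13],[10,20],[19,18],[23,13],[28,3],[30,15],[32,4],[35,3],[36,10],[38,0],[41,15],[48,0]]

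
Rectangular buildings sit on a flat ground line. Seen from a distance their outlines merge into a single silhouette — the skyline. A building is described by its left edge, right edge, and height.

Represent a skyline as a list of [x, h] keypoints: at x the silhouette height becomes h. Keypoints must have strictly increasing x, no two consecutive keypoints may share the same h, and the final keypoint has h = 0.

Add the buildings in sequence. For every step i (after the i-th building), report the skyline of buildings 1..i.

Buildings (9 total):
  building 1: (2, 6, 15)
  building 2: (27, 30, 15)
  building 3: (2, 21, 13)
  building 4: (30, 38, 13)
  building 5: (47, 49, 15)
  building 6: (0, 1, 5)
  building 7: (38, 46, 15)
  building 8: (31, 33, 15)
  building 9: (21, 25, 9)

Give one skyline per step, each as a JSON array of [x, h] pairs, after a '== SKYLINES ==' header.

== SKYLINES ==
[[2,15],[6,0]]
[[2,15],[6,0],[27,15],[30,0]]
[[2,15],[6,13],[21,0],[27,15],[30,0]]
[[2,15],[6,13],[21,0],[27,15],[30,13],[38,0]]
[[2,15],[6,13],[21,0],[27,15],[30,13],[38,0],[47,15],[49,0]]
[[0,5],[1,0],[2,15],[6,13],[21,0],[27,15],[30,13],[38,0],[47,15],[49,0]]
[[0,5],[1,0],[2,15],[6,13],[21,0],[27,15],[30,13],[38,15],[46,0],[47,15],[49,0]]
[[0,5],[1,0],[2,15],[6,13],[21,0],[27,15],[30,13],[31,15],[33,13],[38,15],[46,0],[47,15],[49,0]]
[[0,5],[1,0],[2,15],[6,13],[21,9],[25,0],[27,15],[30,13],[31,15],[33,13],[38,15],[46,0],[47,15],[49,0]]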